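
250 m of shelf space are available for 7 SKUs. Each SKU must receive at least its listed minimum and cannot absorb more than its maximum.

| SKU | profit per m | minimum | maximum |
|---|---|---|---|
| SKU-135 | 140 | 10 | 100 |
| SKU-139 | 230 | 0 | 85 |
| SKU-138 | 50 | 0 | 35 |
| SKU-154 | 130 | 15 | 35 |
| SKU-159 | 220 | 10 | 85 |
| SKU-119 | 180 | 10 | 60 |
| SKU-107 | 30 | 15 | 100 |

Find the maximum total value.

49250

Meeting every minimum uses 10+0+0+15+10+10+15 = 60 m, leaving 190.
Order the SKUs by profit per m: SKU-139 230 > SKU-159 220 > SKU-119 180 > SKU-135 140 > SKU-154 130 > SKU-138 50 > SKU-107 30.
Give SKU-139 85 more to hit its cap of 85 — 105 left.
SKU-159: +75 to 85 (cap) — 30 left.
SKU-119 has room for 50 more but only 30 remain, so it gets 40.
Total = 140×10 + 230×85 + 130×15 + 220×85 + 180×40 + 30×15 = 49250.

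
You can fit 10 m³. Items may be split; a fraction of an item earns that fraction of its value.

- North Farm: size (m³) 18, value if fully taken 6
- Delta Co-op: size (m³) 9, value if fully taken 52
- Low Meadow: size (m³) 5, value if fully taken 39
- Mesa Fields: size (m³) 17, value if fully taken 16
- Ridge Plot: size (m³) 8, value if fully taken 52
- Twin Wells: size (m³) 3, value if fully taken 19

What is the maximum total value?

71.5

Sort by value density: Low Meadow 39/5≈7.8, Ridge Plot 52/8≈6.5, Twin Wells 19/3≈6.33, Delta Co-op 52/9≈5.78, Mesa Fields 16/17≈0.941, North Farm 6/18≈0.333.
All 5 m³ of Low Meadow fit (value 39) → 5 remain.
5 m³ left: a 5/8 share of Ridge Plot gives 52×5/8 = 32.5.
Total value = 71.5.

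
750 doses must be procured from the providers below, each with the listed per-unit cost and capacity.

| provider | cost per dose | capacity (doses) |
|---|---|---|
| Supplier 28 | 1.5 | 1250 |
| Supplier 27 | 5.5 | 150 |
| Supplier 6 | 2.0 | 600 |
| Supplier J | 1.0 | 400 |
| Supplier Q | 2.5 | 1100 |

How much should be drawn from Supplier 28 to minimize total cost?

Cheapest first:
Supplier J at 1.0: take all 400 doses ; 350 still needed.
Supplier 28 (1.5): take the remaining 350 ; done.
Supplier 6, Supplier Q, Supplier 27: unused.

350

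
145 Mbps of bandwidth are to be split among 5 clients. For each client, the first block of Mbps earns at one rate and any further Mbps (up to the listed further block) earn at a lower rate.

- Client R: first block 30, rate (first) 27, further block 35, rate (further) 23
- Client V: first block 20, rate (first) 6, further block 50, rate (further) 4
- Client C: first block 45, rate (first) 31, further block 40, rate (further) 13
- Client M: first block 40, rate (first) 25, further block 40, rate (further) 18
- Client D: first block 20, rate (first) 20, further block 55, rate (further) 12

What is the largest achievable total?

Rank every tier by rate: Client C/tier1 31 > Client R/tier1 27 > Client M/tier1 25 > Client R/tier2 23 > Client D/tier1 20 > Client M/tier2 18 > Client C/tier2 13 > Client D/tier2 12 > Client V/tier1 6 > Client V/tier2 4.
Client C/tier1 (31): +45 ; 100 left.
Fill Client R tier1 block (30 at 27) ; 70 left.
Client M/tier1 (25): +40 ; 30 left.
30 remain; put them into Client R tier2 at 23.
Total = 31×45 + 27×30 + 25×40 + 23×30 = 3895.

3895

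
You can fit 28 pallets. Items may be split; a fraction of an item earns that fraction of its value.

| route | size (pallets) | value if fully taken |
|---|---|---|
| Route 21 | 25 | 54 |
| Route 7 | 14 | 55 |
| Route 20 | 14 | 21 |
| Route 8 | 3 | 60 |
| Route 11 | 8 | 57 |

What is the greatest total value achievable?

Sort by value density: Route 8 60/3≈20, Route 11 57/8≈7.12, Route 7 55/14≈3.93, Route 21 54/25≈2.16, Route 20 21/14≈1.5.
All 3 pallets of Route 8 fit (value 60) → 25 remain.
Route 11: take in full, 8 pallets for value 57 → 17 left.
Take all of Route 7 (14 pallets, value 55) → 3 pallets left.
Fill the last 3 pallets with part of Route 21: 3/25 of it earns 6.48.
Total value = 178.48.

178.48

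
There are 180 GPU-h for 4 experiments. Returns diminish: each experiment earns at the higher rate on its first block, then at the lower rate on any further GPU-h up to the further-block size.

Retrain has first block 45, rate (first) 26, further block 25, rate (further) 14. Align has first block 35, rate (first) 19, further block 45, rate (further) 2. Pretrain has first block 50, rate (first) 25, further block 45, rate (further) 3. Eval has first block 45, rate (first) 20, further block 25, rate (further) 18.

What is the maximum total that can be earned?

4075

Rank every tier by rate: Retrain/tier1 26 > Pretrain/tier1 25 > Eval/tier1 20 > Align/tier1 19 > Eval/tier2 18 > Retrain/tier2 14 > Pretrain/tier2 3 > Align/tier2 2.
Retrain/tier1 (26): +45 ; 135 left.
Pretrain/tier1 (25): +50 ; 85 left.
Fill Eval tier1 block (45 at 20) ; 40 left.
Align tier1 at 19: fill all 35 ; 5 left.
Eval/tier2: +5 of 25 at 18; pool empty.
Total = 26×45 + 25×50 + 20×45 + 19×35 + 18×5 = 4075.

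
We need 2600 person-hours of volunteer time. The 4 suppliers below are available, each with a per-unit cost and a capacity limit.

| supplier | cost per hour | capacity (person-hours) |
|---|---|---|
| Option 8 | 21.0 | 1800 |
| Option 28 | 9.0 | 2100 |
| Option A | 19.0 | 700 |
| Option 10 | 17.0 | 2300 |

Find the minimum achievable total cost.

27400

Fill from the cheapest supplier first.
Take 2100 from Option 28 at 9.0 ; need 500 more.
Option 10 (17.0): take the remaining 500 ; done.
Option A, Option 8: unused.
Cost = 2100×9.0 + 500×17.0 = 27400.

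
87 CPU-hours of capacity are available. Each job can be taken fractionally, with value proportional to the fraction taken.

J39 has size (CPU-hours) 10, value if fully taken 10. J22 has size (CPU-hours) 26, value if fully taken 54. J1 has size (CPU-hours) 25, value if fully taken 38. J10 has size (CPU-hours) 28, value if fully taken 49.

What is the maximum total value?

149

Rank by value-to-size ratio: J22 54/26≈2.08, J10 49/28≈1.75, J1 38/25≈1.52, J39 10/10≈1.
All 26 CPU-hours of J22 fit (value 54) — 61 remain.
J10: take in full, 28 CPU-hours for value 49 — 33 left.
Take all of J1 (25 CPU-hours, value 38) — 8 CPU-hours left.
Only 8 CPU-hours remain; take 8/10 of J39 for value 10×8/10 = 8.
Total value = 149.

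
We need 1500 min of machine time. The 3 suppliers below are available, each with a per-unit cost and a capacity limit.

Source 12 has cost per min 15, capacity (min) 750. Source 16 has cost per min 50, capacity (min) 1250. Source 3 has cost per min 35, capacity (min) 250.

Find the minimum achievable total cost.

45000

Use suppliers in increasing cost order.
Source 12 at 15: take all 750 min ; 750 still needed.
Source 3 at 35: take all 250 min ; 500 still needed.
Source 16 at 50: take 500 of its 1250 ; requirement met.
Cost = 750×15 + 250×35 + 500×50 = 45000.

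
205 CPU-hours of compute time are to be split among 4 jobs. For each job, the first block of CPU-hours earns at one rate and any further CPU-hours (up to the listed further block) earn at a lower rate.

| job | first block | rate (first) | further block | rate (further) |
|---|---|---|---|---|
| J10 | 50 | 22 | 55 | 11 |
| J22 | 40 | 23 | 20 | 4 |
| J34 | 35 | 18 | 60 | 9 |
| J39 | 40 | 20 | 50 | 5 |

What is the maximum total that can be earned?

Treat each block as its own option and order by rate: J22/first 23 > J10/first 22 > J39/first 20 > J34/first 18 > J10/second 11 > J34/second 9 > J39/second 5 > J22/second 4.
J22/first (23): +40 — 165 left.
J10 first at 22: fill all 50 — 115 left.
J39/first (20): +40 — 75 left.
J34/first (18): +35 — 40 left.
J10/second: +40 of 55 at 11; pool empty.
Total = 23×40 + 22×50 + 20×40 + 18×35 + 11×40 = 3890.

3890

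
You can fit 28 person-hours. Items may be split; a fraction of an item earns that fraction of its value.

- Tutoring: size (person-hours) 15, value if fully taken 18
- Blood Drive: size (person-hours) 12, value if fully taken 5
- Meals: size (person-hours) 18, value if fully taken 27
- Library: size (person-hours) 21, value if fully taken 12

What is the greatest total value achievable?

39

Best value per unit of size first: Meals 27/18≈1.5, Tutoring 18/15≈1.2, Library 12/21≈0.571, Blood Drive 5/12≈0.417.
Meals: take in full, 18 person-hours for value 27 → 10 left.
Fill the last 10 person-hours with part of Tutoring: 10/15 of it earns 12.
Total value = 39.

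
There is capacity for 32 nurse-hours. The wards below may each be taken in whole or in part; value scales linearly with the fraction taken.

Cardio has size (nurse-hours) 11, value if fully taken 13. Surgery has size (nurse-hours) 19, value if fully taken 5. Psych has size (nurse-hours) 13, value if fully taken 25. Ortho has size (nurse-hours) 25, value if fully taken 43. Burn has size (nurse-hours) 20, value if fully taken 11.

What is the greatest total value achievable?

Best value per unit of size first: Psych 25/13≈1.92, Ortho 43/25≈1.72, Cardio 13/11≈1.18, Burn 11/20≈0.55, Surgery 5/19≈0.263.
Psych: take in full, 13 nurse-hours for value 25 → 19 left.
Fill the last 19 nurse-hours with part of Ortho: 19/25 of it earns 32.68.
Total value = 57.68.

57.68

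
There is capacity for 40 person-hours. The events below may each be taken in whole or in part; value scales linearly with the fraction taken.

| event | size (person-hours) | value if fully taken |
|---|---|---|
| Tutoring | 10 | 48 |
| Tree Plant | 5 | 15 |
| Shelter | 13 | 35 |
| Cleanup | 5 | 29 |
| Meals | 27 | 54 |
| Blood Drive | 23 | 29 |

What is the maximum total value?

141

Sort by value density: Cleanup 29/5≈5.8, Tutoring 48/10≈4.8, Tree Plant 15/5≈3, Shelter 35/13≈2.69, Meals 54/27≈2, Blood Drive 29/23≈1.26.
All 5 person-hours of Cleanup fit (value 29) ; 35 remain.
Tutoring: take in full, 10 person-hours for value 48 ; 25 left.
Tree Plant: take in full, 5 person-hours for value 15 ; 20 left.
All 13 person-hours of Shelter fit (value 35) ; 7 remain.
7 person-hours left: a 7/27 share of Meals gives 54×7/27 = 14.
Total value = 141.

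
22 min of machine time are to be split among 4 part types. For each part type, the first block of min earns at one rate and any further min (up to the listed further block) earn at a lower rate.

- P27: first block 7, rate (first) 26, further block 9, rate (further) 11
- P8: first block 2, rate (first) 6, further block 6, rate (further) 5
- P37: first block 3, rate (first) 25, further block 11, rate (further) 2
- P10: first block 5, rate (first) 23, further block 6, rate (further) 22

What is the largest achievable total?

515

Rank every tier by rate: P27/tier1 26 > P37/tier1 25 > P10/tier1 23 > P10/tier2 22 > P27/tier2 11 > P8/tier1 6 > P8/tier2 5 > P37/tier2 2.
Fill P27 tier1 block (7 at 26) → 15 left.
Fill P37 tier1 block (3 at 25) → 12 left.
P10 tier1 at 23: fill all 5 → 7 left.
P10/tier2 (22): +6 → 1 left.
1 remain; put them into P27 tier2 at 11.
Total = 26×7 + 25×3 + 23×5 + 22×6 + 11×1 = 515.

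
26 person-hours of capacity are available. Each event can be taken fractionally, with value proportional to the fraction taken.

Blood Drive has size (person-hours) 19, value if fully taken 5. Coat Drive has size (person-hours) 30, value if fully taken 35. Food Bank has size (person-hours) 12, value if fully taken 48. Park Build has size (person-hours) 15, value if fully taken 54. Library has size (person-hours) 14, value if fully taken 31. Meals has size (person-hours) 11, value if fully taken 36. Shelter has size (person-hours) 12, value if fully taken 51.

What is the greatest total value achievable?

106.2

Best value per unit of size first: Shelter 51/12≈4.25, Food Bank 48/12≈4, Park Build 54/15≈3.6, Meals 36/11≈3.27, Library 31/14≈2.21, Coat Drive 35/30≈1.17, Blood Drive 5/19≈0.263.
Take all of Shelter (12 person-hours, value 51) ; 14 person-hours left.
All 12 person-hours of Food Bank fit (value 48) ; 2 remain.
Fill the last 2 person-hours with part of Park Build: 2/15 of it earns 7.2.
Total value = 106.2.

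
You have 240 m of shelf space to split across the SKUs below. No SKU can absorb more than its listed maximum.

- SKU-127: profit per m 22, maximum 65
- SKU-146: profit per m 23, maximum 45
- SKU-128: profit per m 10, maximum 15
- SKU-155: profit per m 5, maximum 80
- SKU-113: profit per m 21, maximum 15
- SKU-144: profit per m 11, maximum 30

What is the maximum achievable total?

Order the SKUs by profit per m: SKU-146 23 > SKU-127 22 > SKU-113 21 > SKU-144 11 > SKU-128 10 > SKU-155 5.
Give SKU-146 45 to hit its cap of 45 → 195 left.
SKU-127: +65 to 65 (cap) → 130 left.
Give SKU-113 15 to hit its cap of 15 → 115 left.
SKU-144 takes 30 to reach its cap of 30 → 85 left.
SKU-128 takes 15 to reach its cap of 15 → 70 left.
SKU-155 has room for 80 but only 70 remain, so it gets 70.
Total = 22×65 + 23×45 + 10×15 + 5×70 + 21×15 + 11×30 = 3610.

3610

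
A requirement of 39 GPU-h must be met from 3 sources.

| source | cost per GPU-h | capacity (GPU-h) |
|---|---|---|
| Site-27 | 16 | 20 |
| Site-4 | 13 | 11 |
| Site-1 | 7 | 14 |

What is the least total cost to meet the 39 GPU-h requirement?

Fill from the cheapest source first.
Site-1 (7): use full 14 → 25 GPU-h to go.
Site-4 (13): use full 11 → 14 GPU-h to go.
Site-27 (16): take the remaining 14 → done.
Cost = 14×7 + 11×13 + 14×16 = 465.

465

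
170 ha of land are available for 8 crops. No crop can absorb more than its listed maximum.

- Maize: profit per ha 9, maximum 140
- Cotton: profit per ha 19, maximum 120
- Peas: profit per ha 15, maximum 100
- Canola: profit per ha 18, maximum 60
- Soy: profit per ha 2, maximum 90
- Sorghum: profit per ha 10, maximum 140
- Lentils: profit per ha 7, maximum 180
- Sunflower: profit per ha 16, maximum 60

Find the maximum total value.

Rank by profit per ha: Cotton 19 > Canola 18 > Sunflower 16 > Peas 15 > Sorghum 10 > Maize 9 > Lentils 7 > Soy 2.
Cotton takes 120 to reach its cap of 120 ; 50 left.
Canola: +50 (room for 60) → 50. Pool exhausted.
Total = 19×120 + 18×50 = 3180.

3180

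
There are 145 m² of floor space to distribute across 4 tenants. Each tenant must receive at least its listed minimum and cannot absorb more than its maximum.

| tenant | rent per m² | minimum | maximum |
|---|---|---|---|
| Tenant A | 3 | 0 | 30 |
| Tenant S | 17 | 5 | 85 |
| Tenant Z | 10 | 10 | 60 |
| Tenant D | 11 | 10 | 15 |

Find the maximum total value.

Meeting every minimum uses 0+5+10+10 = 25 m², leaving 120.
Order the tenants by rent per m²: Tenant S 17 > Tenant D 11 > Tenant Z 10 > Tenant A 3.
Tenant S: +80 to 85 (cap) → 40 left.
Tenant D: +5 to 15 (cap) → 35 left.
Tenant Z: +35 (room for 50) → 45. Pool exhausted.
Total = 17×85 + 10×45 + 11×15 = 2060.

2060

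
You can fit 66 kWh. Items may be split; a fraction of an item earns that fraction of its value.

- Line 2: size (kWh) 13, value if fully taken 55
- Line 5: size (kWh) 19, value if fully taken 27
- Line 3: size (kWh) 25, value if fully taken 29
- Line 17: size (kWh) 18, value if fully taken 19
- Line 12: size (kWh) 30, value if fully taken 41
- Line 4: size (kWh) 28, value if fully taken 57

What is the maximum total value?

147.2

Rank by value-to-size ratio: Line 2 55/13≈4.23, Line 4 57/28≈2.04, Line 5 27/19≈1.42, Line 12 41/30≈1.37, Line 3 29/25≈1.16, Line 17 19/18≈1.06.
Take all of Line 2 (13 kWh, value 55) → 53 kWh left.
All 28 kWh of Line 4 fit (value 57) → 25 remain.
Line 5: take in full, 19 kWh for value 27 → 6 left.
6 kWh left: a 6/30 share of Line 12 gives 41×6/30 = 8.2.
Total value = 147.2.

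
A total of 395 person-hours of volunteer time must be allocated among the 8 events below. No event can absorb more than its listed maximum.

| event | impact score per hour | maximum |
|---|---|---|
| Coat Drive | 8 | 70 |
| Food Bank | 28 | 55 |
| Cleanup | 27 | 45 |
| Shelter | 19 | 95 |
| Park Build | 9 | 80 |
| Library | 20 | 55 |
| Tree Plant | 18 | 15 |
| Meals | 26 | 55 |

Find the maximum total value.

Highest impact score per hour first: Food Bank 28 > Cleanup 27 > Meals 26 > Library 20 > Shelter 19 > Tree Plant 18 > Park Build 9 > Coat Drive 8.
Give Food Bank 55 to hit its cap of 55 ; 340 left.
Cleanup takes 45 to reach its cap of 45 ; 295 left.
Give Meals 55 to hit its cap of 55 ; 240 left.
Give Library 55 to hit its cap of 55 ; 185 left.
Shelter: +95 to 95 (cap) ; 90 left.
Tree Plant takes 15 to reach its cap of 15 ; 75 left.
Park Build has room for 80 but only 75 remain, so it gets 75.
Total = 28×55 + 27×45 + 19×95 + 9×75 + 20×55 + 18×15 + 26×55 = 8035.

8035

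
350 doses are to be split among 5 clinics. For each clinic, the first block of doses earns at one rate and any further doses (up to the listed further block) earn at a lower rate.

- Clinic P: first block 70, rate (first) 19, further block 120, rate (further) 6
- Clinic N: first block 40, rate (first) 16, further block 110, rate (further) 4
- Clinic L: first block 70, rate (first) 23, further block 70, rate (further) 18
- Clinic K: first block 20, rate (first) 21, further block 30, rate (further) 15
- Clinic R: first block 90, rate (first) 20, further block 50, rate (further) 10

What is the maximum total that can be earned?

6900

Rank every tier by rate: Clinic L/first 23 > Clinic K/first 21 > Clinic R/first 20 > Clinic P/first 19 > Clinic L/second 18 > Clinic N/first 16 > Clinic K/second 15 > Clinic R/second 10 > Clinic P/second 6 > Clinic N/second 4.
Clinic L first at 23: fill all 70 — 280 left.
Fill Clinic K first block (20 at 21) — 260 left.
Fill Clinic R first block (90 at 20) — 170 left.
Fill Clinic P first block (70 at 19) — 100 left.
Clinic L second at 18: fill all 70 — 30 left.
30 remain; put them into Clinic N first at 16.
Total = 23×70 + 21×20 + 20×90 + 19×70 + 18×70 + 16×30 = 6900.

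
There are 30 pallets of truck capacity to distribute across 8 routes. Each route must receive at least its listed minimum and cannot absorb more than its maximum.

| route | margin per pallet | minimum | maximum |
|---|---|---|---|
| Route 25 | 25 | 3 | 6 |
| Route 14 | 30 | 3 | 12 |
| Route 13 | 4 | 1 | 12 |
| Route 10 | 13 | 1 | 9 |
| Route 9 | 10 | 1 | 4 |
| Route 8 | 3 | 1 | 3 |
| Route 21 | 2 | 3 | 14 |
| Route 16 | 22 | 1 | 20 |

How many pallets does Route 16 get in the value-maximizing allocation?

Meeting every minimum uses 3+3+1+1+1+1+3+1 = 14 pallets, leaving 16.
Order the routes by margin per pallet: Route 14 30 > Route 25 25 > Route 16 22 > Route 10 13 > Route 9 10 > Route 13 4 > Route 8 3 > Route 21 2.
Route 14 takes 9 more to reach its cap of 12 ; 7 left.
Route 25 takes 3 more to reach its cap of 6 ; 4 left.
Only 4 left; Route 16 takes them to reach 5.

5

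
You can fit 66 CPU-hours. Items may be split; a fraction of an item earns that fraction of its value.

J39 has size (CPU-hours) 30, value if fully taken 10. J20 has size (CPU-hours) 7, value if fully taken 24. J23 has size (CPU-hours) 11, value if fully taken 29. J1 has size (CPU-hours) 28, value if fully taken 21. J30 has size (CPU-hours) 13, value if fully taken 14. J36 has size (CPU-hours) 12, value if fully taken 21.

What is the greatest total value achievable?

Sort by value density: J20 24/7≈3.43, J23 29/11≈2.64, J36 21/12≈1.75, J30 14/13≈1.08, J1 21/28≈0.75, J39 10/30≈0.333.
Take all of J20 (7 CPU-hours, value 24) → 59 CPU-hours left.
J23: take in full, 11 CPU-hours for value 29 → 48 left.
J36: take in full, 12 CPU-hours for value 21 → 36 left.
J30: take in full, 13 CPU-hours for value 14 → 23 left.
Only 23 CPU-hours remain; take 23/28 of J1 for value 21×23/28 = 17.25.
Total value = 105.25.

105.25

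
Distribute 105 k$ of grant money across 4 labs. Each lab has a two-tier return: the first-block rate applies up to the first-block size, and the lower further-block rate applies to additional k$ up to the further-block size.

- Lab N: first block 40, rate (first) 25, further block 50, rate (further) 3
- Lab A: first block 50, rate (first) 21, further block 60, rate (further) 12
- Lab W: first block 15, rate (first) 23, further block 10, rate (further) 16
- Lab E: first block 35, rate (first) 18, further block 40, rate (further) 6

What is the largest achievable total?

2395

Treat each block as its own option and order by rate: Lab N/first 25 > Lab W/first 23 > Lab A/first 21 > Lab E/first 18 > Lab W/second 16 > Lab A/second 12 > Lab E/second 6 > Lab N/second 3.
Fill Lab N first block (40 at 25) → 65 left.
Lab W/first (23): +15 → 50 left.
Lab A first at 21: fill all 50 → 0 left.
Total = 25×40 + 23×15 + 21×50 = 2395.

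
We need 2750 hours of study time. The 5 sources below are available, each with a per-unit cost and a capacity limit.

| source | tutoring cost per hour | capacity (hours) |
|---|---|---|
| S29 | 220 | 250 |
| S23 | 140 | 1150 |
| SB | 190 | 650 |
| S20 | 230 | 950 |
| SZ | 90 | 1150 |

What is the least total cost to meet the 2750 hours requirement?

Use sources in increasing cost order.
SZ at 90: take all 1150 hours — 1600 still needed.
S23 at 140: take all 1150 hours — 450 still needed.
SB (190): take the remaining 450 — done.
S29, S20: unused.
Cost = 1150×90 + 1150×140 + 450×190 = 350000.

350000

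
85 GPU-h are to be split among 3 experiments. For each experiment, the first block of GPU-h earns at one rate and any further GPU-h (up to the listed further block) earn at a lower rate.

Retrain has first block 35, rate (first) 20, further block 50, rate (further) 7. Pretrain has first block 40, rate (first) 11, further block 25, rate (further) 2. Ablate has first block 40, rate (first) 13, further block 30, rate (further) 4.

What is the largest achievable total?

1330

Rank every tier by rate: Retrain/T1 20 > Ablate/T1 13 > Pretrain/T1 11 > Retrain/T2 7 > Ablate/T2 4 > Pretrain/T2 2.
Fill Retrain T1 block (35 at 20) → 50 left.
Ablate/T1 (13): +40 → 10 left.
Pretrain T1 at 11: only 10 left, fill 10.
Total = 20×35 + 13×40 + 11×10 = 1330.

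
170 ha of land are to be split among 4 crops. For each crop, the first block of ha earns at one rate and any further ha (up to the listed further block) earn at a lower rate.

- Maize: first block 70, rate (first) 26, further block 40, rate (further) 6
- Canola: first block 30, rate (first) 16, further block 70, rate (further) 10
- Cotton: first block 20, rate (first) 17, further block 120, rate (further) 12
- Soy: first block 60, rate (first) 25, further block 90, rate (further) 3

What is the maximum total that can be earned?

3980

Treat each block as its own option and order by rate: Maize/first 26 > Soy/first 25 > Cotton/first 17 > Canola/first 16 > Cotton/second 12 > Canola/second 10 > Maize/second 6 > Soy/second 3.
Fill Maize first block (70 at 26) ; 100 left.
Fill Soy first block (60 at 25) ; 40 left.
Cotton first at 17: fill all 20 ; 20 left.
20 remain; put them into Canola first at 16.
Total = 26×70 + 25×60 + 17×20 + 16×20 = 3980.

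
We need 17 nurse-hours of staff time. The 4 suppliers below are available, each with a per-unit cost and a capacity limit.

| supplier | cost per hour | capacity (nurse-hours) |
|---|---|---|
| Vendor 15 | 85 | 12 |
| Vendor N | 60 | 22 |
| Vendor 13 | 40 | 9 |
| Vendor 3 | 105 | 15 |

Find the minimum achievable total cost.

Fill from the cheapest supplier first.
Take 9 from Vendor 13 at 40 ; need 8 more.
Vendor N (60): take the remaining 8 ; done.
Vendor 15, Vendor 3: unused.
Cost = 9×40 + 8×60 = 840.

840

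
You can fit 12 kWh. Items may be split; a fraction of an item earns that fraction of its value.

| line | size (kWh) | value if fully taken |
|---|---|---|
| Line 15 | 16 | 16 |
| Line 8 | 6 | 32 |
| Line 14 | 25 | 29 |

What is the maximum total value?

Best value per unit of size first: Line 8 32/6≈5.33, Line 14 29/25≈1.16, Line 15 16/16≈1.
Take all of Line 8 (6 kWh, value 32) → 6 kWh left.
6 kWh left: a 6/25 share of Line 14 gives 29×6/25 = 6.96.
Total value = 38.96.

38.96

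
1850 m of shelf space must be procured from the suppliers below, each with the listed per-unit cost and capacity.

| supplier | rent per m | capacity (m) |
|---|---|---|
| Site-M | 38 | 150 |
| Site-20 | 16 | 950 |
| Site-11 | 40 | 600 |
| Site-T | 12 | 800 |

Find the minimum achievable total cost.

Fill from the cheapest supplier first.
Site-T (12): use full 800 → 1050 m to go.
Site-20 (16): use full 950 → 100 m to go.
Site-M at 38: take 100 of its 150 → requirement met.
Site-11: unused.
Cost = 800×12 + 950×16 + 100×38 = 28600.

28600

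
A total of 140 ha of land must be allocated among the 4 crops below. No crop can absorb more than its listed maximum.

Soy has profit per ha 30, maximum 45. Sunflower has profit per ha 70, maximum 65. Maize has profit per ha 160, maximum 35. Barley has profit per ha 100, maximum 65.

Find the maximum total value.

Highest profit per ha first: Maize 160 > Barley 100 > Sunflower 70 > Soy 30.
Maize: +35 to 35 (cap) ; 105 left.
Barley takes 65 to reach its cap of 65 ; 40 left.
Sunflower has room for 65 but only 40 remain, so it gets 40.
Total = 70×40 + 160×35 + 100×65 = 14900.

14900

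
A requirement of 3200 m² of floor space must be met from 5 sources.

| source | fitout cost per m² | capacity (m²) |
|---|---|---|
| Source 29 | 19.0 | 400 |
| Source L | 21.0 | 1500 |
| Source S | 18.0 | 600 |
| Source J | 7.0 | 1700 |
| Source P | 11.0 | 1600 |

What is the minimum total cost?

Fill from the cheapest source first.
Source J at 7.0: take all 1700 m² — 1500 still needed.
Source P at 11.0: take 1500 of its 1600 — requirement met.
Source S, Source 29, Source L: unused.
Cost = 1700×7.0 + 1500×11.0 = 28400.

28400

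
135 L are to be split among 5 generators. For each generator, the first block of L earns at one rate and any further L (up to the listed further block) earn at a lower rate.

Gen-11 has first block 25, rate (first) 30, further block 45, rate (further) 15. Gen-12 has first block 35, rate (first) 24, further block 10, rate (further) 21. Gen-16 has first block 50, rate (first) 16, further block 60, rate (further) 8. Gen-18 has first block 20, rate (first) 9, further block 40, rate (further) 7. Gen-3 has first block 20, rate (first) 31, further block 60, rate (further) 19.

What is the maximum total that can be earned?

3275

Treat each block as its own option and order by rate: Gen-3/first 31 > Gen-11/first 30 > Gen-12/first 24 > Gen-12/second 21 > Gen-3/second 19 > Gen-16/first 16 > Gen-11/second 15 > Gen-18/first 9 > Gen-16/second 8 > Gen-18/second 7.
Gen-3 first at 31: fill all 20 — 115 left.
Gen-11 first at 30: fill all 25 — 90 left.
Gen-12 first at 24: fill all 35 — 55 left.
Fill Gen-12 second block (10 at 21) — 45 left.
Gen-3/second: +45 of 60 at 19; pool empty.
Total = 31×20 + 30×25 + 24×35 + 21×10 + 19×45 = 3275.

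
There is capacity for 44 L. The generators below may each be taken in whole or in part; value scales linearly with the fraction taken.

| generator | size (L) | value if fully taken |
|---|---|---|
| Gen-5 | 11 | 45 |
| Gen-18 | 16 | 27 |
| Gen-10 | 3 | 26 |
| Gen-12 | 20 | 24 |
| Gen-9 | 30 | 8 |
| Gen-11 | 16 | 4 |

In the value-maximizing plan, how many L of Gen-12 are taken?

14

Sort by value density: Gen-10 26/3≈8.67, Gen-5 45/11≈4.09, Gen-18 27/16≈1.69, Gen-12 24/20≈1.2, Gen-9 8/30≈0.267, Gen-11 4/16≈0.25.
Take all of Gen-10 (3 L, value 26) — 41 L left.
All 11 L of Gen-5 fit (value 45) — 30 remain.
Gen-18: take in full, 16 L for value 27 — 14 left.
Fill the last 14 L with part of Gen-12: 14/20 of it earns 16.8.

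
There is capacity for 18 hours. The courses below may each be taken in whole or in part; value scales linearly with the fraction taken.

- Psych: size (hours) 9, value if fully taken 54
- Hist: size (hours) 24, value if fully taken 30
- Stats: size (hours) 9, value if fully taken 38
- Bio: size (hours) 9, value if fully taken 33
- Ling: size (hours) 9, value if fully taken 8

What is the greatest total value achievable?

92

Best value per unit of size first: Psych 54/9≈6, Stats 38/9≈4.22, Bio 33/9≈3.67, Hist 30/24≈1.25, Ling 8/9≈0.889.
All 9 hours of Psych fit (value 54) → 9 remain.
Take all of Stats (9 hours, value 38) → 0 hours left.
Total value = 92.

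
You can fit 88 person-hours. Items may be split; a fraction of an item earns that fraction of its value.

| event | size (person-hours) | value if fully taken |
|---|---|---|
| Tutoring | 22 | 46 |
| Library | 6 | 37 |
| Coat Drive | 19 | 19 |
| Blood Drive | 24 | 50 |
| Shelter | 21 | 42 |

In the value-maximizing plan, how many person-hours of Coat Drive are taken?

15

Best value per unit of size first: Library 37/6≈6.17, Tutoring 46/22≈2.09, Blood Drive 50/24≈2.08, Shelter 42/21≈2, Coat Drive 19/19≈1.
Library: take in full, 6 person-hours for value 37 — 82 left.
Take all of Tutoring (22 person-hours, value 46) — 60 person-hours left.
All 24 person-hours of Blood Drive fit (value 50) — 36 remain.
All 21 person-hours of Shelter fit (value 42) — 15 remain.
Fill the last 15 person-hours with part of Coat Drive: 15/19 of it earns 15.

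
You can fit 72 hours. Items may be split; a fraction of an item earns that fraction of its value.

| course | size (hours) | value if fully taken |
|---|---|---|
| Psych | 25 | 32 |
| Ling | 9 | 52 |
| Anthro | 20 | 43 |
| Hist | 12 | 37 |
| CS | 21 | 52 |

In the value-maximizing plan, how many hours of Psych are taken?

Best value per unit of size first: Ling 52/9≈5.78, Hist 37/12≈3.08, CS 52/21≈2.48, Anthro 43/20≈2.15, Psych 32/25≈1.28.
Take all of Ling (9 hours, value 52) ; 63 hours left.
Take all of Hist (12 hours, value 37) ; 51 hours left.
CS: take in full, 21 hours for value 52 ; 30 left.
Take all of Anthro (20 hours, value 43) ; 10 hours left.
Only 10 hours remain; take 10/25 of Psych for value 32×10/25 = 12.8.

10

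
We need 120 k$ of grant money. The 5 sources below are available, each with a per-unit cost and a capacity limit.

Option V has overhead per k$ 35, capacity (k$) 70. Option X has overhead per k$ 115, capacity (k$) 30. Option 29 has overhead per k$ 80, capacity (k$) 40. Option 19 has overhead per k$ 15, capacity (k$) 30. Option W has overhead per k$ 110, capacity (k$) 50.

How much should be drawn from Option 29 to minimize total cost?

20

Use sources in increasing cost order.
Option 19 at 15: take all 30 k$ — 90 still needed.
Take 70 from Option V at 35 — need 20 more.
Option 29 (80): take the remaining 20 — done.
Option W, Option X: unused.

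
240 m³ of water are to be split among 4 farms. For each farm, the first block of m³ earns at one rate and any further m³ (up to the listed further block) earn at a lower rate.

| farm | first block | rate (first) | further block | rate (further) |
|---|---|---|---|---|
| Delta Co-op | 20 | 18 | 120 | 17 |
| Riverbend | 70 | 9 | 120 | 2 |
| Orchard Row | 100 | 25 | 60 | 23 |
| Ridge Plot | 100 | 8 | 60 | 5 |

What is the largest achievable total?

5260

Treat each block as its own option and order by rate: Orchard Row/tier1 25 > Orchard Row/tier2 23 > Delta Co-op/tier1 18 > Delta Co-op/tier2 17 > Riverbend/tier1 9 > Ridge Plot/tier1 8 > Ridge Plot/tier2 5 > Riverbend/tier2 2.
Orchard Row tier1 at 25: fill all 100 — 140 left.
Orchard Row tier2 at 23: fill all 60 — 80 left.
Delta Co-op/tier1 (18): +20 — 60 left.
Delta Co-op/tier2: +60 of 120 at 17; pool empty.
Total = 25×100 + 23×60 + 18×20 + 17×60 = 5260.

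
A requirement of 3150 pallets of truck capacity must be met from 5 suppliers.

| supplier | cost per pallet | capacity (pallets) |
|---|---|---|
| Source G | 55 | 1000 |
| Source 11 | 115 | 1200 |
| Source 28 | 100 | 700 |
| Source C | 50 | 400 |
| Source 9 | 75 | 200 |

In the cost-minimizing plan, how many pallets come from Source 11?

Fill from the cheapest supplier first.
Source C at 50: take all 400 pallets — 2750 still needed.
Source G at 55: take all 1000 pallets — 1750 still needed.
Source 9 (75): use full 200 — 1550 pallets to go.
Take 700 from Source 28 at 100 — need 850 more.
Take 850 from Source 11 at 115 to finish.

850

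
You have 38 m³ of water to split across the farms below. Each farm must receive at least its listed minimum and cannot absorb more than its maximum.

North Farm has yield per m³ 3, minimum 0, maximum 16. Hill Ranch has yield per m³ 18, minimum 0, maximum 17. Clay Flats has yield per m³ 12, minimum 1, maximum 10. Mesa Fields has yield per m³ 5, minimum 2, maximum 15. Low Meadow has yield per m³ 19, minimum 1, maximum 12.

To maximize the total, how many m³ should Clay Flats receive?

7

Meeting every minimum uses 0+0+1+2+1 = 4 m³, leaving 34.
Order the farms by yield per m³: Low Meadow 19 > Hill Ranch 18 > Clay Flats 12 > Mesa Fields 5 > North Farm 3.
Low Meadow: +11 to 12 (cap) ; 23 left.
Hill Ranch: +17 to 17 (cap) ; 6 left.
Clay Flats has room for 9 more but only 6 remain, so it gets 7.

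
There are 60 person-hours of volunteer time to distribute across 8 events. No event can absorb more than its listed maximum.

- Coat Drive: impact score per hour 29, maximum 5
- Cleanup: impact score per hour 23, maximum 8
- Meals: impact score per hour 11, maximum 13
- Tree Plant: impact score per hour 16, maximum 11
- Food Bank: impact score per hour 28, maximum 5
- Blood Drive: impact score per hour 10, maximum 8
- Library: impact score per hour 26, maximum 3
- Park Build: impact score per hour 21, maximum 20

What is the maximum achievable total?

Highest impact score per hour first: Coat Drive 29 > Food Bank 28 > Library 26 > Cleanup 23 > Park Build 21 > Tree Plant 16 > Meals 11 > Blood Drive 10.
Give Coat Drive 5 to hit its cap of 5 → 55 left.
Food Bank takes 5 to reach its cap of 5 → 50 left.
Library takes 3 to reach its cap of 3 → 47 left.
Cleanup takes 8 to reach its cap of 8 → 39 left.
Park Build takes 20 to reach its cap of 20 → 19 left.
Tree Plant takes 11 to reach its cap of 11 → 8 left.
Only 8 left; Meals takes them to reach 8.
Total = 29×5 + 23×8 + 11×8 + 16×11 + 28×5 + 26×3 + 21×20 = 1231.

1231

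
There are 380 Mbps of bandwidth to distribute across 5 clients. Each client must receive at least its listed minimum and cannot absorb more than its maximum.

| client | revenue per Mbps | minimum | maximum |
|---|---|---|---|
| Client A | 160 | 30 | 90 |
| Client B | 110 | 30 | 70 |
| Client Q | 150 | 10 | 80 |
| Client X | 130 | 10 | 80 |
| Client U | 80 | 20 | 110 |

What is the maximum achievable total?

Meeting every minimum uses 30+30+10+10+20 = 100 Mbps, leaving 280.
Order the clients by revenue per Mbps: Client A 160 > Client Q 150 > Client X 130 > Client B 110 > Client U 80.
Client A: +60 to 90 (cap) ; 220 left.
Give Client Q 70 more to hit its cap of 80 ; 150 left.
Give Client X 70 more to hit its cap of 80 ; 80 left.
Client B: +40 to 70 (cap) ; 40 left.
Client U: +40 (room for 90) → 60. Pool exhausted.
Total = 160×90 + 110×70 + 150×80 + 130×80 + 80×60 = 49300.

49300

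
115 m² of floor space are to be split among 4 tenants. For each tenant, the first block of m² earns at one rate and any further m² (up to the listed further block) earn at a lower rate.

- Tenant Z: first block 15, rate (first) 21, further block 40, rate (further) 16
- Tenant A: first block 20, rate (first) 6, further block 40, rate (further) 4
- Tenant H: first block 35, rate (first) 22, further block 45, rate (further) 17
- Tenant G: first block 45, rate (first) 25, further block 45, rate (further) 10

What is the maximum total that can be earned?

2550

Rank every tier by rate: Tenant G/T1 25 > Tenant H/T1 22 > Tenant Z/T1 21 > Tenant H/T2 17 > Tenant Z/T2 16 > Tenant G/T2 10 > Tenant A/T1 6 > Tenant A/T2 4.
Fill Tenant G T1 block (45 at 25) ; 70 left.
Tenant H/T1 (22): +35 ; 35 left.
Tenant Z/T1 (21): +15 ; 20 left.
Tenant H T2 at 17: only 20 left, fill 20.
Total = 25×45 + 22×35 + 21×15 + 17×20 = 2550.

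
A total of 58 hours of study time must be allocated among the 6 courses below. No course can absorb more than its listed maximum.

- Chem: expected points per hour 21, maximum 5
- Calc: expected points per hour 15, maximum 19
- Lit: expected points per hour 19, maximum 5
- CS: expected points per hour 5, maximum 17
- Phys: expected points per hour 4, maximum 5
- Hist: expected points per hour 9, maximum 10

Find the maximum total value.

668

Order the courses by expected points per hour: Chem 21 > Lit 19 > Calc 15 > Hist 9 > CS 5 > Phys 4.
Give Chem 5 to hit its cap of 5 — 53 left.
Give Lit 5 to hit its cap of 5 — 48 left.
Calc takes 19 to reach its cap of 19 — 29 left.
Hist takes 10 to reach its cap of 10 — 19 left.
CS takes 17 to reach its cap of 17 — 2 left.
Only 2 left; Phys takes them to reach 2.
Total = 21×5 + 15×19 + 19×5 + 5×17 + 4×2 + 9×10 = 668.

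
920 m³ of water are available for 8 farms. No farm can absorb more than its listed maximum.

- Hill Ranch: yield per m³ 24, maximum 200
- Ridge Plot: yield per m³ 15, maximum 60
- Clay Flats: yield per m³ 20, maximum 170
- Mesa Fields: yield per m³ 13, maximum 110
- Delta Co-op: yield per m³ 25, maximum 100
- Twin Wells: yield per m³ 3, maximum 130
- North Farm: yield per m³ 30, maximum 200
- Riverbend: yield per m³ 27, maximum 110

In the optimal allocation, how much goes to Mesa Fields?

Order the farms by yield per m³: North Farm 30 > Riverbend 27 > Delta Co-op 25 > Hill Ranch 24 > Clay Flats 20 > Ridge Plot 15 > Mesa Fields 13 > Twin Wells 3.
North Farm: +200 to 200 (cap) ; 720 left.
Give Riverbend 110 to hit its cap of 110 ; 610 left.
Give Delta Co-op 100 to hit its cap of 100 ; 510 left.
Hill Ranch takes 200 to reach its cap of 200 ; 310 left.
Clay Flats: +170 to 170 (cap) ; 140 left.
Give Ridge Plot 60 to hit its cap of 60 ; 80 left.
Only 80 left; Mesa Fields takes them to reach 80.

80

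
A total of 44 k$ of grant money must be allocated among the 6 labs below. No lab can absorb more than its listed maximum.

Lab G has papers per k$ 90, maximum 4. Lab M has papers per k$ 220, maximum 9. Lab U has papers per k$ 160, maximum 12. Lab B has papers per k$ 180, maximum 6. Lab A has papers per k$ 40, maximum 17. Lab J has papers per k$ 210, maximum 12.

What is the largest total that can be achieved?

Rank by papers per k$: Lab M 220 > Lab J 210 > Lab B 180 > Lab U 160 > Lab G 90 > Lab A 40.
Give Lab M 9 to hit its cap of 9 → 35 left.
Lab J: +12 to 12 (cap) → 23 left.
Lab B takes 6 to reach its cap of 6 → 17 left.
Give Lab U 12 to hit its cap of 12 → 5 left.
Lab G: +4 to 4 (cap) → 1 left.
Lab A: +1 (room for 17) → 1. Pool exhausted.
Total = 90×4 + 220×9 + 160×12 + 180×6 + 40×1 + 210×12 = 7900.

7900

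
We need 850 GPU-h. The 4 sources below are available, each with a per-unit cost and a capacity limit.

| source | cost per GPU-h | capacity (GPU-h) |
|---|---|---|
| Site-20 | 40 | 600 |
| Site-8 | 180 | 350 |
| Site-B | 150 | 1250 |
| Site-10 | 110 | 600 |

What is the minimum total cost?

51500

Fill from the cheapest source first.
Site-20 at 40: take all 600 GPU-h ; 250 still needed.
Site-10 at 110: take 250 of its 600 ; requirement met.
Site-B, Site-8: unused.
Cost = 600×40 + 250×110 = 51500.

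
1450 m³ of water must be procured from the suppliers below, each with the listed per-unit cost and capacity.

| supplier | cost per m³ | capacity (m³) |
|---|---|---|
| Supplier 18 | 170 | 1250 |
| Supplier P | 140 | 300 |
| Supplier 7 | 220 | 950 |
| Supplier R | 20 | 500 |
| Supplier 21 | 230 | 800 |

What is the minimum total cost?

162500

Cheapest first:
Take 500 from Supplier R at 20 → need 950 more.
Take 300 from Supplier P at 140 → need 650 more.
Take 650 from Supplier 18 at 170 to finish.
Supplier 7, Supplier 21: unused.
Cost = 500×20 + 300×140 + 650×170 = 162500.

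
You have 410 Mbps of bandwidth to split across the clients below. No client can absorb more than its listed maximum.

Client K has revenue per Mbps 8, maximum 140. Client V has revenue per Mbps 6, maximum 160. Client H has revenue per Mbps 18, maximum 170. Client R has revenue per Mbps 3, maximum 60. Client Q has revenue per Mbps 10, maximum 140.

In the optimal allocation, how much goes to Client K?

Highest revenue per Mbps first: Client H 18 > Client Q 10 > Client K 8 > Client V 6 > Client R 3.
Client H: +170 to 170 (cap) — 240 left.
Client Q: +140 to 140 (cap) — 100 left.
Only 100 left; Client K takes them to reach 100.

100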